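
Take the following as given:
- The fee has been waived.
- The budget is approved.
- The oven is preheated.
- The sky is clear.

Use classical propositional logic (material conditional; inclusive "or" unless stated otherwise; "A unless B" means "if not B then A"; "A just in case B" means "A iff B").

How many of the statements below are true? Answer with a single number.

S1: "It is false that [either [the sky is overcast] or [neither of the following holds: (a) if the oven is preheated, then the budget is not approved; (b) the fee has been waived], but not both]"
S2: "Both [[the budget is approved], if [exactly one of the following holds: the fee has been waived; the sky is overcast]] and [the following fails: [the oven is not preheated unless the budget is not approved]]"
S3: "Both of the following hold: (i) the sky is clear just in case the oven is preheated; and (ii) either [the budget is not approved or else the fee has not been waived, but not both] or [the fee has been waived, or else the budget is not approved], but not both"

3

Let S = "the sky is overcast" (F), R = "the oven is preheated" (T), Q = "the budget is approved" (T), P = "the fee has been waived" (T).

S1: Parsed as ~(S xor ((R -> ~Q) nor P))

~Q = ~T = F
R -> ~Q = T -> F = F
(R -> ~Q) nor P = F nor T = F
S xor ((R -> ~Q) nor P) = F xor F = F
~(S xor ((R -> ~Q) nor P)) = ~F = T
So S1 is true.

S2: In symbols: ((P xor S) -> Q) & ~(~R | ~Q)

P xor S = T xor F = T
(P xor S) -> Q = T -> T = T
~R = ~T = F
~Q = ~T = F
~R | ~Q = F | F = F
~(~R | ~Q) = ~F = T
((P xor S) -> Q) & ~(~R | ~Q) = T & T = T
Thus S2 is true.

S3: This is (~S <-> R) & ((~Q xor ~P) xor (P | ~Q)).

~S = ~F = T
~S <-> R = T <-> T = T
~Q = ~T = F
~P = ~T = F
~Q xor ~P = F xor F = F
~Q = ~T = F
P | ~Q = T | F = T
(~Q xor ~P) xor (P | ~Q) = F xor T = T
(~S <-> R) & ((~Q xor ~P) xor (P | ~Q)) = T & T = T
Thus S3 is true.

Count: 3.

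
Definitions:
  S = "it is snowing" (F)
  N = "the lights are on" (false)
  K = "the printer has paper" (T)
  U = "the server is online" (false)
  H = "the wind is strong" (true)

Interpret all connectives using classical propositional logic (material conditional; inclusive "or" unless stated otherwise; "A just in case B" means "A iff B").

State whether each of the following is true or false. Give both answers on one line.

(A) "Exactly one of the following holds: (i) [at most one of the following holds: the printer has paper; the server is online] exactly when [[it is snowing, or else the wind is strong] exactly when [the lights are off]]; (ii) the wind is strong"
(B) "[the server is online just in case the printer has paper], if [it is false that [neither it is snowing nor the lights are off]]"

(A) False; (B) False

(A): In symbols: ((K nand U) <-> ((S | H) <-> ~N)) xor H

K nand U = T nand F = T
S | H = F | T = T
~N = ~F = T
(S | H) <-> ~N = T <-> T = T
(K nand U) <-> ((S | H) <-> ~N) = T <-> T = T
((K nand U) <-> ((S | H) <-> ~N)) xor H = T xor T = F
Thus (A) is false.

(B): Parsed as ~(S nor ~N) -> (U <-> K)

~N = ~F = T
S nor ~N = F nor T = F
~(S nor ~N) = ~F = T
U <-> K = F <-> T = F
~(S nor ~N) -> (U <-> K) = T -> F = F
Hence (B) is false.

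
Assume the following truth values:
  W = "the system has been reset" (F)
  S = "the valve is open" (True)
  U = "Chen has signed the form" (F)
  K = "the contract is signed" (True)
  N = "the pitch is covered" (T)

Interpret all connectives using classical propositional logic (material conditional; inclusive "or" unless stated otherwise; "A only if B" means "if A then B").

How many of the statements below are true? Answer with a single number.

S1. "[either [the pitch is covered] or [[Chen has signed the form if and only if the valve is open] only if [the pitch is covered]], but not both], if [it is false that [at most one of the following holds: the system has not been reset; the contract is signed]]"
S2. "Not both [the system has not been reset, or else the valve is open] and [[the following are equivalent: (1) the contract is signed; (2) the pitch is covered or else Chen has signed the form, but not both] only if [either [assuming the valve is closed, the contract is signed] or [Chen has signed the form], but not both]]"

S1: Formalization: not (not W nand K) -> (N xor ((U iff S) -> N))

not W = not False = True
not W nand K = True nand True = False
not (not W nand K) = not False = True
U iff S = False iff True = False
(U iff S) -> N = False -> True = True
N xor ((U iff S) -> N) = True xor True = False
not (not W nand K) -> (N xor ((U iff S) -> N)) = True -> False = False
Thus S1 is false.

S2: This is (not W or S) nand ((K iff (N xor U)) -> ((not S -> K) xor U)).

not W = not False = True
not W or S = True or True = True
N xor U = True xor False = True
K iff (N xor U) = True iff True = True
not S = not True = False
not S -> K = False -> True = True
(not S -> K) xor U = True xor False = True
(K iff (N xor U)) -> ((not S -> K) xor U) = True -> True = True
(not W or S) nand ((K iff (N xor U)) -> ((not S -> K) xor U)) = True nand True = False
So S2 is false.

True statements: 0 (none).

0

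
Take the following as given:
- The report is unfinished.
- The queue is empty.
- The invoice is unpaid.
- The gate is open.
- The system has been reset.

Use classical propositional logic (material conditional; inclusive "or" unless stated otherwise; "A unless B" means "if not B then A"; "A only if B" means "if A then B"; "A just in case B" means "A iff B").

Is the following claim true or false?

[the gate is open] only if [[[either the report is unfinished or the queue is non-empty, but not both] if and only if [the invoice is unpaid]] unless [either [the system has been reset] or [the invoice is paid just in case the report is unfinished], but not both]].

True.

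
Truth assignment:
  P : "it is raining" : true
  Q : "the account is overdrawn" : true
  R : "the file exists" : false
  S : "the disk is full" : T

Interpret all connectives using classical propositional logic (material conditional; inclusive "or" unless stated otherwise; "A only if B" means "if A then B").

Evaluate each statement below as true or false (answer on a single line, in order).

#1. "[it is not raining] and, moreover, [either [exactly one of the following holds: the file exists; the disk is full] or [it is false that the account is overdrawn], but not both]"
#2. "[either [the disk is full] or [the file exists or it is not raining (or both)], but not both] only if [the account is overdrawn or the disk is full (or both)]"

#1 F; #2 T

#1: In symbols: ~P & ((R xor S) xor ~Q)

~P = ~T = F
R xor S = F xor T = T
~Q = ~T = F
(R xor S) xor ~Q = T xor F = T
~P & ((R xor S) xor ~Q) = F & T = F
Thus #1 is false.

#2: Parsed as (S xor (R | ~P)) -> (Q | S)

~P = ~T = F
R | ~P = F | F = F
S xor (R | ~P) = T xor F = T
Q | S = T | T = T
(S xor (R | ~P)) -> (Q | S) = T -> T = T
So #2 is true.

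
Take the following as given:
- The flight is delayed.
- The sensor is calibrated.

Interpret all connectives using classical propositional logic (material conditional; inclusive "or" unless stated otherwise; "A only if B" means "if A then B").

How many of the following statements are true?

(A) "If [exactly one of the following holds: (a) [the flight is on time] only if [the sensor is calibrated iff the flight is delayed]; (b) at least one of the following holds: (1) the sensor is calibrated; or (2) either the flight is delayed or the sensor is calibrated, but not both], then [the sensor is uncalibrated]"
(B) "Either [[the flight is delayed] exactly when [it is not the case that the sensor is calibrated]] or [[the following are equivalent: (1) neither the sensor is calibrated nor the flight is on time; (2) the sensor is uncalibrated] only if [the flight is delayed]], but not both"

2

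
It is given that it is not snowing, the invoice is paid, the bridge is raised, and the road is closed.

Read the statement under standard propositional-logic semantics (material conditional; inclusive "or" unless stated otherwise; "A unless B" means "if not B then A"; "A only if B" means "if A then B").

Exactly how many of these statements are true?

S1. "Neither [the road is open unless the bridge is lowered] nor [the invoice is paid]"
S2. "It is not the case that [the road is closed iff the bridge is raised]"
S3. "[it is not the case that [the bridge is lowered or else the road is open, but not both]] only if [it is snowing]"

Let P = "the road is closed" (True), U = "the bridge is raised" (True), N = "the invoice is paid" (True), L = "it is snowing" (False).

S1: Parsed as (not P or not U) nor N

not P = not True = False
not U = not True = False
not P or not U = False or False = False
(not P or not U) nor N = False nor True = False
Thus S1 is false.

S2: Parsed as not (P iff U)

P iff U = True iff True = True
not (P iff U) = not True = False
Thus S2 is false.

S3: Parsed as not (not U xor not P) -> L

not U = not True = False
not P = not True = False
not U xor not P = False xor False = False
not (not U xor not P) = not False = True
not (not U xor not P) -> L = True -> False = False
Thus S3 is false.

True statements: 0 (none).

0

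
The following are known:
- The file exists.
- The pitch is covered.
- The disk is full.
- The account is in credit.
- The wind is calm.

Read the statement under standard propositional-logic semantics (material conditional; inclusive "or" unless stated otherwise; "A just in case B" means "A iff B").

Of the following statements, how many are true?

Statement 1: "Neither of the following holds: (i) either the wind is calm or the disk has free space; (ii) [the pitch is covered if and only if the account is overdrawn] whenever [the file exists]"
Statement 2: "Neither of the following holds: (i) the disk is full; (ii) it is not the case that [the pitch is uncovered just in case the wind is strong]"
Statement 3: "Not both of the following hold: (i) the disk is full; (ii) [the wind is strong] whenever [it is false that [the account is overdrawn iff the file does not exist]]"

0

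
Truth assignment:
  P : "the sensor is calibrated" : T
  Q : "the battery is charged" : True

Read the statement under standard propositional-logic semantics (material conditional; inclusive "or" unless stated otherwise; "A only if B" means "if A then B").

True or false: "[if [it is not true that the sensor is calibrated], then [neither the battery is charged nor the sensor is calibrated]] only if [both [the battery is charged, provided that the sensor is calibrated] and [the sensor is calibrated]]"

True

Values: P=T, Q=T.
This is (~P -> (Q nor P)) -> ((P -> Q) & P).

~P = ~T = F
Q nor P = T nor T = F
~P -> (Q nor P) = F -> F = T
P -> Q = T -> T = T
(P -> Q) & P = T & T = T
(~P -> (Q nor P)) -> ((P -> Q) & P) = T -> T = T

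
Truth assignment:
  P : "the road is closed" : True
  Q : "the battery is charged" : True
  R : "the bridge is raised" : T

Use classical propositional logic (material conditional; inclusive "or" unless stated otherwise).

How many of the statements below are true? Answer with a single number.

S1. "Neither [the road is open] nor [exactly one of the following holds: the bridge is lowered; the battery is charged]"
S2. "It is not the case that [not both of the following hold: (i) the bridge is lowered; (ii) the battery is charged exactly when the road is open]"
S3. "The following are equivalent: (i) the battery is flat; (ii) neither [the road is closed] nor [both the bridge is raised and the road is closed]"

S1: Parsed as ~P nor (~R xor Q)

~P = ~T = F
~R = ~T = F
~R xor Q = F xor T = T
~P nor (~R xor Q) = F nor T = F
Thus S1 is false.

S2: Formalization: ~(~R nand (Q <-> ~P))

~R = ~T = F
~P = ~T = F
Q <-> ~P = T <-> F = F
~R nand (Q <-> ~P) = F nand F = T
~(~R nand (Q <-> ~P)) = ~T = F
So S2 is false.

S3: Formalization: ~Q <-> (P nor (R & P))

~Q = ~T = F
R & P = T & T = T
P nor (R & P) = T nor T = F
~Q <-> (P nor (R & P)) = F <-> F = T
So S3 is true.

1 of the 3 statements is true (S3).

1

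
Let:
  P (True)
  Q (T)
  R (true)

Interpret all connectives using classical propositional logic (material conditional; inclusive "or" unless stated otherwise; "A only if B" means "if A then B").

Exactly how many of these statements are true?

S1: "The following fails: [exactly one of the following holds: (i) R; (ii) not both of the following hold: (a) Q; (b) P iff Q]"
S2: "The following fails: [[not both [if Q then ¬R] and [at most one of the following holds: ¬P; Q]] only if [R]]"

0

S1: Formalization: ~(R xor (Q nand (P <-> Q)))

P <-> Q = T <-> T = T
Q nand (P <-> Q) = T nand T = F
R xor (Q nand (P <-> Q)) = T xor F = T
~(R xor (Q nand (P <-> Q))) = ~T = F
Hence S1 is false.

S2: Formalization: ~(((Q -> ~R) nand (~P nand Q)) -> R)

~R = ~T = F
Q -> ~R = T -> F = F
~P = ~T = F
~P nand Q = F nand T = T
(Q -> ~R) nand (~P nand Q) = F nand T = T
((Q -> ~R) nand (~P nand Q)) -> R = T -> T = T
~(((Q -> ~R) nand (~P nand Q)) -> R) = ~T = F
So S2 is false.

True statements: 0 (none).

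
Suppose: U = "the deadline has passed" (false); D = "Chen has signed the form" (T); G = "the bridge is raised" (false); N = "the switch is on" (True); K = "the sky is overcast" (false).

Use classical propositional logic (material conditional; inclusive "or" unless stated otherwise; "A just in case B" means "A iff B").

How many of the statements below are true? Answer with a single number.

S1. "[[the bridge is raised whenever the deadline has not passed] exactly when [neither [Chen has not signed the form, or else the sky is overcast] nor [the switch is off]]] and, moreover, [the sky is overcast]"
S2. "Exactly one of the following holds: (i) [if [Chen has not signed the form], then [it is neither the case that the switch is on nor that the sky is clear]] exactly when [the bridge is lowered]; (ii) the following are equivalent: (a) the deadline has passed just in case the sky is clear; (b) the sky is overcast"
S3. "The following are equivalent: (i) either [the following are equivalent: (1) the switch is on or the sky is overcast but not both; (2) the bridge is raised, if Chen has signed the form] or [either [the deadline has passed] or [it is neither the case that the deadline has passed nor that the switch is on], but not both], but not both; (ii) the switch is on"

S1: Formalization: ((not U -> G) iff ((not D or K) nor not N)) and K

not U = not False = True
not U -> G = True -> False = False
not D = not True = False
not D or K = False or False = False
not N = not True = False
(not D or K) nor not N = False nor False = True
(not U -> G) iff ((not D or K) nor not N) = False iff True = False
((not U -> G) iff ((not D or K) nor not N)) and K = False and False = False
Hence S1 is false.

S2: Formalization: ((not D -> (N nor not K)) iff not G) xor ((U iff not K) iff K)

not D = not True = False
not K = not False = True
N nor not K = True nor True = False
not D -> (N nor not K) = False -> False = True
not G = not False = True
(not D -> (N nor not K)) iff not G = True iff True = True
not K = not False = True
U iff not K = False iff True = False
(U iff not K) iff K = False iff False = True
((not D -> (N nor not K)) iff not G) xor ((U iff not K) iff K) = True xor True = False
Hence S2 is false.

S3: Parsed as (((N xor K) iff (D -> G)) xor (U xor (U nor N))) iff N

N xor K = True xor False = True
D -> G = True -> False = False
(N xor K) iff (D -> G) = True iff False = False
U nor N = False nor True = False
U xor (U nor N) = False xor False = False
((N xor K) iff (D -> G)) xor (U xor (U nor N)) = False xor False = False
(((N xor K) iff (D -> G)) xor (U xor (U nor N))) iff N = False iff True = False
Thus S3 is false.

Count: 0.

0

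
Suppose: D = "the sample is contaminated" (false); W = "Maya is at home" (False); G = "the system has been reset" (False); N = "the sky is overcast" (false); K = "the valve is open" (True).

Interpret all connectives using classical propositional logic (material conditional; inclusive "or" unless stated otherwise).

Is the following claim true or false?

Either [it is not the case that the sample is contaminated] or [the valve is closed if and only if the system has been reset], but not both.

False.

Values: D=F, K=T, G=F.
Parsed as ¬D ⊕ (¬K ↔ G)

¬D = ¬F = T
¬K = ¬T = F
¬K ↔ G = F ↔ F = T
¬D ⊕ (¬K ↔ G) = T ⊕ T = F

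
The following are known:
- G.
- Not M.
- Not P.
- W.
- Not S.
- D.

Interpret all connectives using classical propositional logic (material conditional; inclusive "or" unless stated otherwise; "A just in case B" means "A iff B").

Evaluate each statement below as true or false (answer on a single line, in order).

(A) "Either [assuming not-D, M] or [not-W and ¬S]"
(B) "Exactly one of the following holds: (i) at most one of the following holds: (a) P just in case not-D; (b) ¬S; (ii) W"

(A) T, (B) T

(A): This is (~D -> M) | (~W & ~S).

~D = ~T = F
~D -> M = F -> F = T
~W = ~T = F
~S = ~F = T
~W & ~S = F & T = F
(~D -> M) | (~W & ~S) = T | F = T
Thus (A) is true.

(B): In symbols: ((P <-> ~D) nand ~S) xor W

~D = ~T = F
P <-> ~D = F <-> F = T
~S = ~F = T
(P <-> ~D) nand ~S = T nand T = F
((P <-> ~D) nand ~S) xor W = F xor T = T
Thus (B) is true.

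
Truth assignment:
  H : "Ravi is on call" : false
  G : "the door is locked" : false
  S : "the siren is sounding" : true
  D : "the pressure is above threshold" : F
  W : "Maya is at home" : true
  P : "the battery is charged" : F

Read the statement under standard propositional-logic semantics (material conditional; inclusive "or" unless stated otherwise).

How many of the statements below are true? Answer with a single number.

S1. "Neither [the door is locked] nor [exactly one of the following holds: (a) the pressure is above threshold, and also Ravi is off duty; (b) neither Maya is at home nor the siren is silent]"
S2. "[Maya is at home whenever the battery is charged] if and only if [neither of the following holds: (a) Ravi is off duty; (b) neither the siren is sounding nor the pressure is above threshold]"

S1: Formalization: G nor ((D and not H) xor (W nor not S))

not H = not False = True
D and not H = False and True = False
not S = not True = False
W nor not S = True nor False = False
(D and not H) xor (W nor not S) = False xor False = False
G nor ((D and not H) xor (W nor not S)) = False nor False = True
Hence S1 is true.

S2: In symbols: (P -> W) iff (not H nor (S nor D))

P -> W = False -> True = True
not H = not False = True
S nor D = True nor False = False
not H nor (S nor D) = True nor False = False
(P -> W) iff (not H nor (S nor D)) = True iff False = False
Hence S2 is false.

Count: 1.

1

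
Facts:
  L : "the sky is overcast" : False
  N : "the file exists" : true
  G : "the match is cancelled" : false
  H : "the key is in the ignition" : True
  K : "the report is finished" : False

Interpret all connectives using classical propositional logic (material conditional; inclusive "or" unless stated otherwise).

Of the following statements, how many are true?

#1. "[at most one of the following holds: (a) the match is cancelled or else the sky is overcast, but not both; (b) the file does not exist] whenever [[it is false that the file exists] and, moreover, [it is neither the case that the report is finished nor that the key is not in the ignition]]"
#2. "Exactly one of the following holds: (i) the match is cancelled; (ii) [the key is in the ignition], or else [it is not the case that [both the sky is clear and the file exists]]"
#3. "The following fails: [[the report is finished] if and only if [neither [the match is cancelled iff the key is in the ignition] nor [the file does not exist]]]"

#1: Parsed as (not N and (K nor not H)) -> ((G xor L) nand not N)

not N = not True = False
not H = not True = False
K nor not H = False nor False = True
not N and (K nor not H) = False and True = False
G xor L = False xor False = False
not N = not True = False
(G xor L) nand not N = False nand False = True
(not N and (K nor not H)) -> ((G xor L) nand not N) = False -> True = True
So #1 is true.

#2: Parsed as G xor (H or not (not L and N))

not L = not False = True
not L and N = True and True = True
not (not L and N) = not True = False
H or not (not L and N) = True or False = True
G xor (H or not (not L and N)) = False xor True = True
So #2 is true.

#3: Formalization: not (K iff ((G iff H) nor not N))

G iff H = False iff True = False
not N = not True = False
(G iff H) nor not N = False nor False = True
K iff ((G iff H) nor not N) = False iff True = False
not (K iff ((G iff H) nor not N)) = not False = True
Hence #3 is true.

3 of the 3 statements are true (#1, #2, #3).

3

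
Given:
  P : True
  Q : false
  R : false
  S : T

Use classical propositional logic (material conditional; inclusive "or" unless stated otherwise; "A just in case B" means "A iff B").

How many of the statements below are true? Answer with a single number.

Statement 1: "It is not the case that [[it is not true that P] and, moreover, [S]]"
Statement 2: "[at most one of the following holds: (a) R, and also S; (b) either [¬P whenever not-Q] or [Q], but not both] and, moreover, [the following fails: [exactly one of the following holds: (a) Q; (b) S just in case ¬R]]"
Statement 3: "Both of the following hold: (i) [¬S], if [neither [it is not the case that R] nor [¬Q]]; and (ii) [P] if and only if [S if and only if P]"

Statement 1: In symbols: ¬(¬P ∧ S)

¬P = ¬T = F
¬P ∧ S = F ∧ T = F
¬(¬P ∧ S) = ¬F = T
Hence Statement 1 is true.

Statement 2: Parsed as ((R ∧ S) ↑ ((¬Q → ¬P) ⊕ Q)) ∧ ¬(Q ⊕ (S ↔ ¬R))

R ∧ S = F ∧ T = F
¬Q = ¬F = T
¬P = ¬T = F
¬Q → ¬P = T → F = F
(¬Q → ¬P) ⊕ Q = F ⊕ F = F
(R ∧ S) ↑ ((¬Q → ¬P) ⊕ Q) = F ↑ F = T
¬R = ¬F = T
S ↔ ¬R = T ↔ T = T
Q ⊕ (S ↔ ¬R) = F ⊕ T = T
¬(Q ⊕ (S ↔ ¬R)) = ¬T = F
((R ∧ S) ↑ ((¬Q → ¬P) ⊕ Q)) ∧ ¬(Q ⊕ (S ↔ ¬R)) = T ∧ F = F
Hence Statement 2 is false.

Statement 3: This is ((¬R ↓ ¬Q) → ¬S) ∧ (P ↔ (S ↔ P)).

¬R = ¬F = T
¬Q = ¬F = T
¬R ↓ ¬Q = T ↓ T = F
¬S = ¬T = F
(¬R ↓ ¬Q) → ¬S = F → F = T
S ↔ P = T ↔ T = T
P ↔ (S ↔ P) = T ↔ T = T
((¬R ↓ ¬Q) → ¬S) ∧ (P ↔ (S ↔ P)) = T ∧ T = T
Thus Statement 3 is true.

2 of the 3 statements are true.

2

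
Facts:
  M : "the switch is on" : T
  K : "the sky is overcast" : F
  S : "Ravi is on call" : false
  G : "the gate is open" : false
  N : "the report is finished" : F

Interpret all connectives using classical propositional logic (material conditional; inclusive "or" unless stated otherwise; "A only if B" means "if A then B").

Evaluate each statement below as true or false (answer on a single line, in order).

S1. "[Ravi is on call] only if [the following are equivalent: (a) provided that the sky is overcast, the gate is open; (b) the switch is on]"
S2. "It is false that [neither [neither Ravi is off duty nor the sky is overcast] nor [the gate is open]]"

S1 true / S2 false

S1: In symbols: S -> ((K -> G) iff M)

K -> G = False -> False = True
(K -> G) iff M = True iff True = True
S -> ((K -> G) iff M) = False -> True = True
Hence S1 is true.

S2: This is not ((not S nor K) nor G).

not S = not False = True
not S nor K = True nor False = False
(not S nor K) nor G = False nor False = True
not ((not S nor K) nor G) = not True = False
Hence S2 is false.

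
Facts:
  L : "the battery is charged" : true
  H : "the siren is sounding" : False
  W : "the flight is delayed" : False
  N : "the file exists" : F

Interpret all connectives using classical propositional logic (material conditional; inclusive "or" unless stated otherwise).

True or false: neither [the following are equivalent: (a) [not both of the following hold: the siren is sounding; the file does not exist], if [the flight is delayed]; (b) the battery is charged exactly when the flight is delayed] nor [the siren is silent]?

False

Values: W=F, H=F, N=F, L=T.
In symbols: ((W → (H ↑ ¬N)) ↔ (L ↔ W)) ↓ ¬H

¬N = ¬F = T
H ↑ ¬N = F ↑ T = T
W → (H ↑ ¬N) = F → T = T
L ↔ W = T ↔ F = F
(W → (H ↑ ¬N)) ↔ (L ↔ W) = T ↔ F = F
¬H = ¬F = T
((W → (H ↑ ¬N)) ↔ (L ↔ W)) ↓ ¬H = F ↓ T = F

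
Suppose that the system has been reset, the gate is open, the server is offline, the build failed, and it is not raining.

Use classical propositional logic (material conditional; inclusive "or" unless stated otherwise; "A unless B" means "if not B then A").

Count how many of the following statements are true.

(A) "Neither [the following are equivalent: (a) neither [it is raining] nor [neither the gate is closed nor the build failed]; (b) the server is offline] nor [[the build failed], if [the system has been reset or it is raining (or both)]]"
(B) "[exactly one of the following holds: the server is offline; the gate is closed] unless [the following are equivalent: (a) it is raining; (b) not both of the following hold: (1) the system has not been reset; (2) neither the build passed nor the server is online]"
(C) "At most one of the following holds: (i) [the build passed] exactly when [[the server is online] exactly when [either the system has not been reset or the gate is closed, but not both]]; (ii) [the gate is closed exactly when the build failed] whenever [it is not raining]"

2

Let U = "it is raining" (F), Q = "the gate is open" (T), S = "the build passed" (F), R = "the server is online" (F), P = "the system has been reset" (T).

(A): In symbols: ((U ↓ (¬Q ↓ ¬S)) ↔ ¬R) ↓ ((P ∨ U) → ¬S)

¬Q = ¬T = F
¬S = ¬F = T
¬Q ↓ ¬S = F ↓ T = F
U ↓ (¬Q ↓ ¬S) = F ↓ F = T
¬R = ¬F = T
(U ↓ (¬Q ↓ ¬S)) ↔ ¬R = T ↔ T = T
P ∨ U = T ∨ F = T
¬S = ¬F = T
(P ∨ U) → ¬S = T → T = T
((U ↓ (¬Q ↓ ¬S)) ↔ ¬R) ↓ ((P ∨ U) → ¬S) = T ↓ T = F
So (A) is false.

(B): Formalization: (¬R ⊕ ¬Q) ∨ (U ↔ (¬P ↑ (S ↓ R)))

¬R = ¬F = T
¬Q = ¬T = F
¬R ⊕ ¬Q = T ⊕ F = T
¬P = ¬T = F
S ↓ R = F ↓ F = T
¬P ↑ (S ↓ R) = F ↑ T = T
U ↔ (¬P ↑ (S ↓ R)) = F ↔ T = F
(¬R ⊕ ¬Q) ∨ (U ↔ (¬P ↑ (S ↓ R))) = T ∨ F = T
Thus (B) is true.

(C): In symbols: (S ↔ (R ↔ (¬P ⊕ ¬Q))) ↑ (¬U → (¬Q ↔ ¬S))

¬P = ¬T = F
¬Q = ¬T = F
¬P ⊕ ¬Q = F ⊕ F = F
R ↔ (¬P ⊕ ¬Q) = F ↔ F = T
S ↔ (R ↔ (¬P ⊕ ¬Q)) = F ↔ T = F
¬U = ¬F = T
¬Q = ¬T = F
¬S = ¬F = T
¬Q ↔ ¬S = F ↔ T = F
¬U → (¬Q ↔ ¬S) = T → F = F
(S ↔ (R ↔ (¬P ⊕ ¬Q))) ↑ (¬U → (¬Q ↔ ¬S)) = F ↑ F = T
So (C) is true.

True statements: 2 ((B), (C)).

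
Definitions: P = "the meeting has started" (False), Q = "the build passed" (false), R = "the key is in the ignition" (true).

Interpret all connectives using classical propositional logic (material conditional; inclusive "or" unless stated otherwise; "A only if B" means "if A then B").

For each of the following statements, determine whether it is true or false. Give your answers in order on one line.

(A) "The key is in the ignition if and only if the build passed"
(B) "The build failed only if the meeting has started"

(A): This is R <-> Q.

R <-> Q = T <-> F = F
Hence (A) is false.

(B): In symbols: ~Q -> P

~Q = ~F = T
~Q -> P = T -> F = F
Hence (B) is false.

(A) F; (B) F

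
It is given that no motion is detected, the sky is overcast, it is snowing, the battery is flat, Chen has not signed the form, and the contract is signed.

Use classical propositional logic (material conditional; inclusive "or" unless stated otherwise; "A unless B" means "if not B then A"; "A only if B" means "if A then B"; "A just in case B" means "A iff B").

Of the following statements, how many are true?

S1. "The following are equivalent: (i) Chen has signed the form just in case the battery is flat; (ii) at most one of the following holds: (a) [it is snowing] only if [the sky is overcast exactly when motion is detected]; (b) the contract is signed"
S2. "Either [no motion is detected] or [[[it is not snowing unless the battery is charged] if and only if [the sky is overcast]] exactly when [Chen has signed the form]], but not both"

0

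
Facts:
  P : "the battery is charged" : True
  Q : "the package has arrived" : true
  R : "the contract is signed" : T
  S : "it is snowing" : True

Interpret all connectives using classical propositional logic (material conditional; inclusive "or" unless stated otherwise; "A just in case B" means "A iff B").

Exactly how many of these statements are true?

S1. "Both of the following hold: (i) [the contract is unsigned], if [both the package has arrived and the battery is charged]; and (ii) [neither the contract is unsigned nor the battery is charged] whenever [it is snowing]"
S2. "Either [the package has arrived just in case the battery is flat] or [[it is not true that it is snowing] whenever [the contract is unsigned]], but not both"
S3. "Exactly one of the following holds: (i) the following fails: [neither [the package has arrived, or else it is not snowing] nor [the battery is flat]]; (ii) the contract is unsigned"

S1: In symbols: ((Q and P) -> not R) and (S -> (not R nor P))

Q and P = True and True = True
not R = not True = False
(Q and P) -> not R = True -> False = False
not R = not True = False
not R nor P = False nor True = False
S -> (not R nor P) = True -> False = False
((Q and P) -> not R) and (S -> (not R nor P)) = False and False = False
Thus S1 is false.

S2: Parsed as (Q iff not P) xor (not R -> not S)

not P = not True = False
Q iff not P = True iff False = False
not R = not True = False
not S = not True = False
not R -> not S = False -> False = True
(Q iff not P) xor (not R -> not S) = False xor True = True
Thus S2 is true.

S3: Formalization: not ((Q or not S) nor not P) xor not R

not S = not True = False
Q or not S = True or False = True
not P = not True = False
(Q or not S) nor not P = True nor False = False
not ((Q or not S) nor not P) = not False = True
not R = not True = False
not ((Q or not S) nor not P) xor not R = True xor False = True
Thus S3 is true.

Count: 2.

2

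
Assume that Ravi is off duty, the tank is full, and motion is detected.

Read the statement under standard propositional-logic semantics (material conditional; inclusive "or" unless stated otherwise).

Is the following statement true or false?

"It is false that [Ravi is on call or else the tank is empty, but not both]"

True.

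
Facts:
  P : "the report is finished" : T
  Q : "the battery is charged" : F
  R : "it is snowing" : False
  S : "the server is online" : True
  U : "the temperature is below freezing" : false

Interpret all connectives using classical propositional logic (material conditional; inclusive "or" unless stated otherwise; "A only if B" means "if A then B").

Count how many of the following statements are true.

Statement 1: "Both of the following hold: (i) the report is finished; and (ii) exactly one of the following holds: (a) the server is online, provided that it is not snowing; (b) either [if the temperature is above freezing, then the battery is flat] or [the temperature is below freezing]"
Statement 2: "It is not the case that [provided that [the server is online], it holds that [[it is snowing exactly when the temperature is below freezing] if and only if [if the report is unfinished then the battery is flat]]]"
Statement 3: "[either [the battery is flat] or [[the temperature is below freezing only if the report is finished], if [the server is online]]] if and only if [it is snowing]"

Statement 1: Parsed as P and ((not R -> S) xor ((not U -> not Q) or U))

not R = not False = True
not R -> S = True -> True = True
not U = not False = True
not Q = not False = True
not U -> not Q = True -> True = True
(not U -> not Q) or U = True or False = True
(not R -> S) xor ((not U -> not Q) or U) = True xor True = False
P and ((not R -> S) xor ((not U -> not Q) or U)) = True and False = False
Hence Statement 1 is false.

Statement 2: Parsed as not (S -> ((R iff U) iff (not P -> not Q)))

R iff U = False iff False = True
not P = not True = False
not Q = not False = True
not P -> not Q = False -> True = True
(R iff U) iff (not P -> not Q) = True iff True = True
S -> ((R iff U) iff (not P -> not Q)) = True -> True = True
not (S -> ((R iff U) iff (not P -> not Q))) = not True = False
Thus Statement 2 is false.

Statement 3: This is (not Q or (S -> (U -> P))) iff R.

not Q = not False = True
U -> P = False -> True = True
S -> (U -> P) = True -> True = True
not Q or (S -> (U -> P)) = True or True = True
(not Q or (S -> (U -> P))) iff R = True iff False = False
Thus Statement 3 is false.

True statements: 0 (none).

0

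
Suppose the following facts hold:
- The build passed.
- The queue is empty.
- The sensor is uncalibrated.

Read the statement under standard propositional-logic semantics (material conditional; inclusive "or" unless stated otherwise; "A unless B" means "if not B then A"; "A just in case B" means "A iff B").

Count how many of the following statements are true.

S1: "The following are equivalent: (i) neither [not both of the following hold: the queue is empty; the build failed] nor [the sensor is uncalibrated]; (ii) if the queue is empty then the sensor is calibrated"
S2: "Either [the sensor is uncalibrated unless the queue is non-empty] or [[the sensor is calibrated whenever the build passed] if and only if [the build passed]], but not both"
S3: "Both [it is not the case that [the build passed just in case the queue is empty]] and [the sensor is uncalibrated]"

2

Let W = "the queue is empty" (T), L = "the build passed" (T), H = "the sensor is calibrated" (F).

S1: Parsed as ((W ↑ ¬L) ↓ ¬H) ↔ (W → H)

¬L = ¬T = F
W ↑ ¬L = T ↑ F = T
¬H = ¬F = T
(W ↑ ¬L) ↓ ¬H = T ↓ T = F
W → H = T → F = F
((W ↑ ¬L) ↓ ¬H) ↔ (W → H) = F ↔ F = T
Hence S1 is true.

S2: Parsed as (¬H ∨ ¬W) ⊕ ((L → H) ↔ L)

¬H = ¬F = T
¬W = ¬T = F
¬H ∨ ¬W = T ∨ F = T
L → H = T → F = F
(L → H) ↔ L = F ↔ T = F
(¬H ∨ ¬W) ⊕ ((L → H) ↔ L) = T ⊕ F = T
Hence S2 is true.

S3: Parsed as ¬(L ↔ W) ∧ ¬H

L ↔ W = T ↔ T = T
¬(L ↔ W) = ¬T = F
¬H = ¬F = T
¬(L ↔ W) ∧ ¬H = F ∧ T = F
So S3 is false.

True statements: 2 (S1, S2).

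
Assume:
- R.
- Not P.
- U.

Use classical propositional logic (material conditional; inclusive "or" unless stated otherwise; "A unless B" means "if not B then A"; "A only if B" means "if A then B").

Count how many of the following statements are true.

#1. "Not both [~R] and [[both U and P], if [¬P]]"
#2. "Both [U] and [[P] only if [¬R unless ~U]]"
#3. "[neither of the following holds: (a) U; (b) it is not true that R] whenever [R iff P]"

#1: Formalization: ~R nand (~P -> (U & P))

~R = ~T = F
~P = ~F = T
U & P = T & F = F
~P -> (U & P) = T -> F = F
~R nand (~P -> (U & P)) = F nand F = T
So #1 is true.

#2: This is U & (P -> (~R | ~U)).

~R = ~T = F
~U = ~T = F
~R | ~U = F | F = F
P -> (~R | ~U) = F -> F = T
U & (P -> (~R | ~U)) = T & T = T
Hence #2 is true.

#3: In symbols: (R <-> P) -> (U nor ~R)

R <-> P = T <-> F = F
~R = ~T = F
U nor ~R = T nor F = F
(R <-> P) -> (U nor ~R) = F -> F = T
Thus #3 is true.

Count: 3.

3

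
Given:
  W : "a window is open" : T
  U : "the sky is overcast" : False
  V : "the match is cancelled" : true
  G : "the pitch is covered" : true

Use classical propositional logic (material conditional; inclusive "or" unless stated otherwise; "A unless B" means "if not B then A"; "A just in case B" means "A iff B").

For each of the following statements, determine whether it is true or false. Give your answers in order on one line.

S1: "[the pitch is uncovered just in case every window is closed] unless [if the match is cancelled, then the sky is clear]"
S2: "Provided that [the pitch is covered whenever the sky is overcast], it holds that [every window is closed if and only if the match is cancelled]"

S1: This is (~G <-> ~W) | (V -> ~U).

~G = ~T = F
~W = ~T = F
~G <-> ~W = F <-> F = T
~U = ~F = T
V -> ~U = T -> T = T
(~G <-> ~W) | (V -> ~U) = T | T = T
Hence S1 is true.

S2: This is (U -> G) -> (~W <-> V).

U -> G = F -> T = T
~W = ~T = F
~W <-> V = F <-> T = F
(U -> G) -> (~W <-> V) = T -> F = F
Thus S2 is false.

S1 True, S2 False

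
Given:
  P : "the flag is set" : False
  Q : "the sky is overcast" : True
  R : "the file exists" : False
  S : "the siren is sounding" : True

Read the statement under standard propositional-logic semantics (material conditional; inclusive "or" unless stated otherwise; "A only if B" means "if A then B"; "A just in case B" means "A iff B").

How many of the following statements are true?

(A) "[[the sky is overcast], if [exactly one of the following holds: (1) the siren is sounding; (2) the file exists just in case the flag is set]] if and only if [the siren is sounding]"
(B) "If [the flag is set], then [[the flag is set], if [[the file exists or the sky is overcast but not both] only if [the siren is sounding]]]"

(A): Formalization: ((S xor (R <-> P)) -> Q) <-> S

R <-> P = F <-> F = T
S xor (R <-> P) = T xor T = F
(S xor (R <-> P)) -> Q = F -> T = T
((S xor (R <-> P)) -> Q) <-> S = T <-> T = T
So (A) is true.

(B): This is P -> (((R xor Q) -> S) -> P).

R xor Q = F xor T = T
(R xor Q) -> S = T -> T = T
((R xor Q) -> S) -> P = T -> F = F
P -> (((R xor Q) -> S) -> P) = F -> F = T
So (B) is true.

Count: 2.

2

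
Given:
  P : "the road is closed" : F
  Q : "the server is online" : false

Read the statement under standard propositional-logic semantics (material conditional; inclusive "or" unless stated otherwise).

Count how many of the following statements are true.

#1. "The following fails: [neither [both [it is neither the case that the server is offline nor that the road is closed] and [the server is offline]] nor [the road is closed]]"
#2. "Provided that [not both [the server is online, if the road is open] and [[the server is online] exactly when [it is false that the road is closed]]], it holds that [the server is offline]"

#1: This is not (((not Q nor P) and not Q) nor P).

not Q = not False = True
not Q nor P = True nor False = False
not Q = not False = True
(not Q nor P) and not Q = False and True = False
((not Q nor P) and not Q) nor P = False nor False = True
not (((not Q nor P) and not Q) nor P) = not True = False
Thus #1 is false.

#2: This is ((not P -> Q) nand (Q iff not P)) -> not Q.

not P = not False = True
not P -> Q = True -> False = False
not P = not False = True
Q iff not P = False iff True = False
(not P -> Q) nand (Q iff not P) = False nand False = True
not Q = not False = True
((not P -> Q) nand (Q iff not P)) -> not Q = True -> True = True
So #2 is true.

Count: 1.

1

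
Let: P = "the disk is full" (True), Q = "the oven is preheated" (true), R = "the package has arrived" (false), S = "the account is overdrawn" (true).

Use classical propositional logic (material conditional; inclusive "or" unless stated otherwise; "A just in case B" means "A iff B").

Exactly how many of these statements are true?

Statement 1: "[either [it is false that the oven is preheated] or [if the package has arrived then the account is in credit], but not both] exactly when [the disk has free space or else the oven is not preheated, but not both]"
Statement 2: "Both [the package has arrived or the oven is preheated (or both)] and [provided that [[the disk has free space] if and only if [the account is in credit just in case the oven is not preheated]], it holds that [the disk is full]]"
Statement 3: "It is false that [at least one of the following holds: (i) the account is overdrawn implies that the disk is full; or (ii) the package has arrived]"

1

Statement 1: Parsed as (~Q xor (R -> ~S)) <-> (~P xor ~Q)

~Q = ~T = F
~S = ~T = F
R -> ~S = F -> F = T
~Q xor (R -> ~S) = F xor T = T
~P = ~T = F
~Q = ~T = F
~P xor ~Q = F xor F = F
(~Q xor (R -> ~S)) <-> (~P xor ~Q) = T <-> F = F
Thus Statement 1 is false.

Statement 2: In symbols: (R | Q) & ((~P <-> (~S <-> ~Q)) -> P)

R | Q = F | T = T
~P = ~T = F
~S = ~T = F
~Q = ~T = F
~S <-> ~Q = F <-> F = T
~P <-> (~S <-> ~Q) = F <-> T = F
(~P <-> (~S <-> ~Q)) -> P = F -> T = T
(R | Q) & ((~P <-> (~S <-> ~Q)) -> P) = T & T = T
Hence Statement 2 is true.

Statement 3: Formalization: ~((S -> P) | R)

S -> P = T -> T = T
(S -> P) | R = T | F = T
~((S -> P) | R) = ~T = F
Thus Statement 3 is false.

True statements: 1.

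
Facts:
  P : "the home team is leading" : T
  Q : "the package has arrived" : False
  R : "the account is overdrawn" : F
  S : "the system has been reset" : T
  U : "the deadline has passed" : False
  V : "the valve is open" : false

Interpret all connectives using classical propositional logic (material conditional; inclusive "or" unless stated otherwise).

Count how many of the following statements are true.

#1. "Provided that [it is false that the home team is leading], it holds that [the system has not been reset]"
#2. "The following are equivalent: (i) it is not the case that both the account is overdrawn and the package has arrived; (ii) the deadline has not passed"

#1: In symbols: ~P -> ~S

~P = ~T = F
~S = ~T = F
~P -> ~S = F -> F = T
Thus #1 is true.

#2: Parsed as (R nand Q) <-> ~U

R nand Q = F nand F = T
~U = ~F = T
(R nand Q) <-> ~U = T <-> T = T
Hence #2 is true.

2 of the 2 statements are true (#1, #2).

2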